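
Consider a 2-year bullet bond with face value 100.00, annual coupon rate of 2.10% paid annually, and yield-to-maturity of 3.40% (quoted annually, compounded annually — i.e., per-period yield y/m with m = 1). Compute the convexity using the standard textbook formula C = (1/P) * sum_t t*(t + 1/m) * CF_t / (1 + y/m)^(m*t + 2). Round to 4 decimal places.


Coupon per period c = face * coupon_rate / m = 2.100000
Periods per year m = 1; per-period yield y/m = 0.034000
Number of cashflows N = 2
Cashflows (t years, CF_t, discount factor 1/(1+y/m)^(m*t), PV):
  t = 1.0000: CF_t = 2.100000, DF = 0.967118, PV = 2.030948
  t = 2.0000: CF_t = 102.100000, DF = 0.935317, PV = 95.495886
Price P = sum_t PV_t = 97.526834
Convexity numerator sum_t t*(t + 1/m) * CF_t / (1+y/m)^(m*t + 2):
  t = 1.0000: term = 3.799161
  t = 2.0000: term = 535.913673
Convexity = (1/P) * sum = 539.712834 / 97.526834 = 5.533993

Answer: Convexity = 5.5340


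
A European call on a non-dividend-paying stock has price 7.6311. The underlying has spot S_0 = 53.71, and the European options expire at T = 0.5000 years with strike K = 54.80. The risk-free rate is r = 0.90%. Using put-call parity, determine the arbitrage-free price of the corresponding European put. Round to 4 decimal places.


Answer: Put price = 8.4751

Derivation:
Put-call parity: C - P = S_0 * exp(-qT) - K * exp(-rT).
S_0 * exp(-qT) = 53.7100 * 1.00000000 = 53.71000000
K * exp(-rT) = 54.8000 * 0.99551011 = 54.55395402
P = C - S*exp(-qT) + K*exp(-rT)
P = 7.6311 - 53.71000000 + 54.55395402 = 8.4751


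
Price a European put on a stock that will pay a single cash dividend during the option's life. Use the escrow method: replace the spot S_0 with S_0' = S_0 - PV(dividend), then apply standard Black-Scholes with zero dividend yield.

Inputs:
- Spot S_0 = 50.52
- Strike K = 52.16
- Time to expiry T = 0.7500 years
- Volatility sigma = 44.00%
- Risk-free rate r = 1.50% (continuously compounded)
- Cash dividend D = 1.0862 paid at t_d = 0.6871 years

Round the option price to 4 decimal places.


Answer: Price = 8.7443

Derivation:
PV(D) = D * exp(-r * t_d) = 1.0862 * 0.98974643 = 1.07506257
S_0' = S_0 - PV(D) = 50.5200 - 1.07506257 = 49.44493743
d1 = (ln(S_0'/K) + (r + sigma^2/2)*T) / (sigma*sqrt(T)) = 0.07976293
d2 = d1 - sigma*sqrt(T) = -0.30128825
exp(-rT) = 0.98881304
N(-d1) = 0.46821290; N(-d2) = 0.61840265
P = K * exp(-rT) * N(-d2) - S_0' * N(-d1) = 52.1600 * 0.98881304 * 0.61840265 - 49.44493743 * 0.46821290 = 8.7443


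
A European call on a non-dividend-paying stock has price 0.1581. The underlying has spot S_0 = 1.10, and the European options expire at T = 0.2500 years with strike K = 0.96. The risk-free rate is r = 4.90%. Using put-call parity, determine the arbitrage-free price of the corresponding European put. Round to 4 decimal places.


Answer: Put price = 0.0064

Derivation:
Put-call parity: C - P = S_0 * exp(-qT) - K * exp(-rT).
S_0 * exp(-qT) = 1.1000 * 1.00000000 = 1.10000000
K * exp(-rT) = 0.9600 * 0.98782473 = 0.94831174
P = C - S*exp(-qT) + K*exp(-rT)
P = 0.1581 - 1.10000000 + 0.94831174 = 0.0064


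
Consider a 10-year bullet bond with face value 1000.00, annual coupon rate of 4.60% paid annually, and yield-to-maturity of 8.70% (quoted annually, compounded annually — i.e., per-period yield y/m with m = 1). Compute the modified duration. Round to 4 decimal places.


Answer: Modified duration = 7.2556

Derivation:
Coupon per period c = face * coupon_rate / m = 46.000000
Periods per year m = 1; per-period yield y/m = 0.087000
Number of cashflows N = 10
Cashflows (t years, CF_t, discount factor 1/(1+y/m)^(m*t), PV):
  t = 1.0000: CF_t = 46.000000, DF = 0.919963, PV = 42.318307
  t = 2.0000: CF_t = 46.000000, DF = 0.846332, PV = 38.931285
  t = 3.0000: CF_t = 46.000000, DF = 0.778595, PV = 35.815350
  t = 4.0000: CF_t = 46.000000, DF = 0.716278, PV = 32.948804
  t = 5.0000: CF_t = 46.000000, DF = 0.658950, PV = 30.311687
  t = 6.0000: CF_t = 46.000000, DF = 0.606209, PV = 27.885637
  t = 7.0000: CF_t = 46.000000, DF = 0.557690, PV = 25.653760
  t = 8.0000: CF_t = 46.000000, DF = 0.513055, PV = 23.600515
  t = 9.0000: CF_t = 46.000000, DF = 0.471991, PV = 21.711605
  t = 10.0000: CF_t = 1046.000000, DF = 0.434215, PV = 454.188615
Price P = sum_t PV_t = 733.365566
First compute Macaulay numerator sum_t t * PV_t:
  t * PV_t at t = 1.0000: 42.318307
  t * PV_t at t = 2.0000: 77.862571
  t * PV_t at t = 3.0000: 107.446050
  t * PV_t at t = 4.0000: 131.795216
  t * PV_t at t = 5.0000: 151.558436
  t * PV_t at t = 6.0000: 167.313821
  t * PV_t at t = 7.0000: 179.576318
  t * PV_t at t = 8.0000: 188.804120
  t * PV_t at t = 9.0000: 195.404448
  t * PV_t at t = 10.0000: 4541.886150
Macaulay duration D = 5783.965436 / 733.365566 = 7.886879
Modified duration = D / (1 + y/m) = 7.886879 / (1 + 0.087000) = 7.255638


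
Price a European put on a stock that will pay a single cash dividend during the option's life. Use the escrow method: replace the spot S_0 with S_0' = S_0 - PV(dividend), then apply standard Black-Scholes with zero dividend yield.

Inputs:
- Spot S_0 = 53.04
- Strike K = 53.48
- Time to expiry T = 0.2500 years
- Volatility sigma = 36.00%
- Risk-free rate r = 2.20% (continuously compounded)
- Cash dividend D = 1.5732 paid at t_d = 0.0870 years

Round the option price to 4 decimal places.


PV(D) = D * exp(-r * t_d) = 1.5732 * 0.99808783 = 1.57019177
S_0' = S_0 - PV(D) = 53.0400 - 1.57019177 = 51.46980823
d1 = (ln(S_0'/K) + (r + sigma^2/2)*T) / (sigma*sqrt(T)) = -0.09229091
d2 = d1 - sigma*sqrt(T) = -0.27229091
exp(-rT) = 0.99451510
N(-d1) = 0.53676655; N(-d2) = 0.60730083
P = K * exp(-rT) * N(-d2) - S_0' * N(-d1) = 53.4800 * 0.99451510 * 0.60730083 - 51.46980823 * 0.53676655 = 4.6730

Answer: Price = 4.6730


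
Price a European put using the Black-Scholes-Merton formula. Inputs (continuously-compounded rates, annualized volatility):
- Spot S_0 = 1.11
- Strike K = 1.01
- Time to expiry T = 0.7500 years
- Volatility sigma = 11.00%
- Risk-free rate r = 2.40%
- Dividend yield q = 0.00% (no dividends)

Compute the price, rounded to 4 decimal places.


Answer: Price = 0.0058

Derivation:
d1 = (ln(S/K) + (r - q + 0.5*sigma^2) * T) / (sigma * sqrt(T)) = 1.22762706
d2 = d1 - sigma * sqrt(T) = 1.13236427
exp(-rT) = 0.98216103; exp(-qT) = 1.00000000
P = K * exp(-rT) * N(-d2) - S_0 * exp(-qT) * N(-d1)
N(-d1) = 0.10979350; N(-d2) = 0.12874066
P = 1.0100 * 0.98216103 * 0.12874066 - 1.1100 * 1.00000000 * 0.10979350 = 0.0058


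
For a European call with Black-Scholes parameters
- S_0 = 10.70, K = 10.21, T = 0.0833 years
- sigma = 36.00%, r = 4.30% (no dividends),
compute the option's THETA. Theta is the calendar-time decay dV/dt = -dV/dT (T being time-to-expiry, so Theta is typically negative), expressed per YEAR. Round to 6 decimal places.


d1 = 0.5375806873; d2 = 0.4336784255
phi(d1) = 0.3452677656; exp(-qT) = 1.0000000000; exp(-rT) = 0.9964245074
Theta = -S*exp(-qT)*phi(d1)*sigma/(2*sqrt(T)) - r*K*exp(-rT)*N(d2) + q*S*exp(-qT)*N(d1)
N(d1) = 0.7045667169; N(d2) = 0.6677390123; sqrt(T) = 0.2886173938
Term 1 = -10.7000 * 1.0000000000 * 0.3452677656 * 0.3600 / (2 * 0.2886173938) = -2.3040389486
Term 2 = -0.0430 * 10.2100 * 0.9964245074 * 0.6677390123 = -0.2921092762
Term 3 = 0 (no dividend yield, q = 0)
Theta = -2.3040389486 + (-0.2921092762) + (0.0000000000) = -2.596148

Answer: Theta = -2.596148


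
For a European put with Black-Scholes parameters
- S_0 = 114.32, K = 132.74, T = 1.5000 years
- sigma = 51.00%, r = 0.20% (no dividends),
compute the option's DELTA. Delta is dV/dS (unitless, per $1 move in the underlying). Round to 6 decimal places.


Answer: Delta = -0.468937

Derivation:
d1 = 0.0779421327; d2 = -0.5466777517
phi(d1) = 0.3977323365; exp(-qT) = 1.0000000000; exp(-rT) = 0.9970044955
N(-d1) = 0.4689370422
Delta = -exp(-qT) * N(-d1) = -1.0000000000 * 0.4689370422 = -0.468937


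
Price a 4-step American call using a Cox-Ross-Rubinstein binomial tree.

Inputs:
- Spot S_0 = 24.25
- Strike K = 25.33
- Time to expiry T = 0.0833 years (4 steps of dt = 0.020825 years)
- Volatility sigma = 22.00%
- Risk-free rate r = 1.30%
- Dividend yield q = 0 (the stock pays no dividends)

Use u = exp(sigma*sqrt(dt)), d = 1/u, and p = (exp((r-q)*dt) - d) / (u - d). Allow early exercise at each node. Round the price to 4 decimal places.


dt = T/N = 0.020825
u = exp(sigma*sqrt(dt)) = 1.032257; d = 1/u = 0.968751
p = (exp((r-q)*dt) - d) / (u - d) = 0.496327
Discount per step: exp(-r*dt) = 0.999729
Stock lattice S(k, i) with i counting down-moves:
  k=0: S(0,0) = 24.2500
  k=1: S(1,0) = 25.0322; S(1,1) = 23.4922
  k=2: S(2,0) = 25.8397; S(2,1) = 24.2500; S(2,2) = 22.7581
  k=3: S(3,0) = 26.6732; S(3,1) = 25.0322; S(3,2) = 23.4922; S(3,3) = 22.0469
  k=4: S(4,0) = 27.5336; S(4,1) = 25.8397; S(4,2) = 24.2500; S(4,3) = 22.7581; S(4,4) = 21.3580
Terminal payoffs V(N, i) = max(S_T - K, 0):
  V(4,0) = 2.203633; V(4,1) = 0.509710; V(4,2) = 0.000000; V(4,3) = 0.000000; V(4,4) = 0.000000
Backward induction: V(k, i) = exp(-r*dt) * [p * V(k+1, i) + (1-p) * V(k+1, i+1)]; then take max(V_cont, immediate exercise) for American.
  V(3,0) = exp(-r*dt) * [p*2.203633 + (1-p)*0.509710] = 1.350084; exercise = 1.343228; V(3,0) = max -> 1.350084
  V(3,1) = exp(-r*dt) * [p*0.509710 + (1-p)*0.000000] = 0.252914; exercise = 0.000000; V(3,1) = max -> 0.252914
  V(3,2) = exp(-r*dt) * [p*0.000000 + (1-p)*0.000000] = 0.000000; exercise = 0.000000; V(3,2) = max -> 0.000000
  V(3,3) = exp(-r*dt) * [p*0.000000 + (1-p)*0.000000] = 0.000000; exercise = 0.000000; V(3,3) = max -> 0.000000
  V(2,0) = exp(-r*dt) * [p*1.350084 + (1-p)*0.252914] = 0.797254; exercise = 0.509710; V(2,0) = max -> 0.797254
  V(2,1) = exp(-r*dt) * [p*0.252914 + (1-p)*0.000000] = 0.125494; exercise = 0.000000; V(2,1) = max -> 0.125494
  V(2,2) = exp(-r*dt) * [p*0.000000 + (1-p)*0.000000] = 0.000000; exercise = 0.000000; V(2,2) = max -> 0.000000
  V(1,0) = exp(-r*dt) * [p*0.797254 + (1-p)*0.125494] = 0.458783; exercise = 0.000000; V(1,0) = max -> 0.458783
  V(1,1) = exp(-r*dt) * [p*0.125494 + (1-p)*0.000000] = 0.062269; exercise = 0.000000; V(1,1) = max -> 0.062269
  V(0,0) = exp(-r*dt) * [p*0.458783 + (1-p)*0.062269] = 0.259000; exercise = 0.000000; V(0,0) = max -> 0.259000

Answer: Price = V(0,0) = 0.2590


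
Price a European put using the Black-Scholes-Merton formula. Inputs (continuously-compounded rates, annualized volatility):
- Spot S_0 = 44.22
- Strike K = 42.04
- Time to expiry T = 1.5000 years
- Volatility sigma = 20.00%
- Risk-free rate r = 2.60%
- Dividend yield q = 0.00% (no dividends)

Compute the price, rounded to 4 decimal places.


Answer: Price = 2.5029

Derivation:
d1 = (ln(S/K) + (r - q + 0.5*sigma^2) * T) / (sigma * sqrt(T)) = 0.48808381
d2 = d1 - sigma * sqrt(T) = 0.24313484
exp(-rT) = 0.96175071; exp(-qT) = 1.00000000
P = K * exp(-rT) * N(-d2) - S_0 * exp(-qT) * N(-d1)
N(-d1) = 0.31274524; N(-d2) = 0.40395047
P = 42.0400 * 0.96175071 * 0.40395047 - 44.2200 * 1.00000000 * 0.31274524 = 2.5029


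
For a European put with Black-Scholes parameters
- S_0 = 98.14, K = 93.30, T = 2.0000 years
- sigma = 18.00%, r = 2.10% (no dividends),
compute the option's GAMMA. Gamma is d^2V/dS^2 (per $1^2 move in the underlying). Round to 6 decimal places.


d1 = 0.4909478633; d2 = 0.2363894221
phi(d1) = 0.3536479206; exp(-qT) = 1.0000000000; exp(-rT) = 0.9588697806
Gamma = exp(-qT) * phi(d1) / (S * sigma * sqrt(T)) = 1.0000000000 * 0.3536479206 / (98.1400 * 0.1800 * 1.4142135624) = 0.014156

Answer: Gamma = 0.014156


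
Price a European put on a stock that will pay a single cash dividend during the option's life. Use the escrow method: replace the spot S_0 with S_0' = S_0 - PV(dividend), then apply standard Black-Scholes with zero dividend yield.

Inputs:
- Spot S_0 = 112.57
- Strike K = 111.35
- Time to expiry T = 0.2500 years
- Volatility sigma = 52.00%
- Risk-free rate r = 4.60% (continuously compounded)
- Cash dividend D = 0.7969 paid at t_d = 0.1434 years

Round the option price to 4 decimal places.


PV(D) = D * exp(-r * t_d) = 0.7969 * 0.99342531 = 0.79166063
S_0' = S_0 - PV(D) = 112.5700 - 0.79166063 = 111.77833937
d1 = (ln(S_0'/K) + (r + sigma^2/2)*T) / (sigma*sqrt(T)) = 0.18899771
d2 = d1 - sigma*sqrt(T) = -0.07100229
exp(-rT) = 0.98856587
N(-d1) = 0.42504731; N(-d2) = 0.52830203
P = K * exp(-rT) * N(-d2) - S_0' * N(-d1) = 111.3500 * 0.98856587 * 0.52830203 - 111.77833937 * 0.42504731 = 10.6427

Answer: Price = 10.6427


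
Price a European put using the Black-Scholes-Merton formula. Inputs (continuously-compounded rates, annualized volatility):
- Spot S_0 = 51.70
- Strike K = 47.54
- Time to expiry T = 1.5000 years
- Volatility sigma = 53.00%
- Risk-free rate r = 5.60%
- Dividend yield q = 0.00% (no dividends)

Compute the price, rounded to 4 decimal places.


Answer: Price = 8.5337

Derivation:
d1 = (ln(S/K) + (r - q + 0.5*sigma^2) * T) / (sigma * sqrt(T)) = 0.58319627
d2 = d1 - sigma * sqrt(T) = -0.06591851
exp(-rT) = 0.91943126; exp(-qT) = 1.00000000
P = K * exp(-rT) * N(-d2) - S_0 * exp(-qT) * N(-d1)
N(-d1) = 0.27988059; N(-d2) = 0.52627865
P = 47.5400 * 0.91943126 * 0.52627865 - 51.7000 * 1.00000000 * 0.27988059 = 8.5337


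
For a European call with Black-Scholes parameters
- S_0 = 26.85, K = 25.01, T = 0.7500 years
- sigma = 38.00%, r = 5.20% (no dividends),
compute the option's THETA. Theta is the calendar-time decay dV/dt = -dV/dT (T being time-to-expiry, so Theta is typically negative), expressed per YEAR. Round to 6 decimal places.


Answer: Theta = -2.784839

Derivation:
d1 = 0.4987700900; d2 = 0.1696804366
phi(d1) = 0.3522816312; exp(-qT) = 1.0000000000; exp(-rT) = 0.9617507091
Theta = -S*exp(-qT)*phi(d1)*sigma/(2*sqrt(T)) - r*K*exp(-rT)*N(d2) + q*S*exp(-qT)*N(d1)
N(d1) = 0.6910293196; N(d2) = 0.5673692698; sqrt(T) = 0.8660254038
Term 1 = -26.8500 * 1.0000000000 * 0.3522816312 * 0.3800 / (2 * 0.8660254038) = -2.0751870946
Term 2 = -0.0520 * 25.0100 * 0.9617507091 * 0.5673692698 = -0.7096518841
Term 3 = 0 (no dividend yield, q = 0)
Theta = -2.0751870946 + (-0.7096518841) + (0.0000000000) = -2.784839


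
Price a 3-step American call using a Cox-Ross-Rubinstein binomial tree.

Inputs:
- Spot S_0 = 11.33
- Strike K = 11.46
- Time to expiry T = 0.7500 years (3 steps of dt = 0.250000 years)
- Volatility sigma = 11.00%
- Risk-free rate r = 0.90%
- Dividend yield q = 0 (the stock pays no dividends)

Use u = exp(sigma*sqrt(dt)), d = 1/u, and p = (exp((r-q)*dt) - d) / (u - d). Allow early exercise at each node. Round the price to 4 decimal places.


dt = T/N = 0.250000
u = exp(sigma*sqrt(dt)) = 1.056541; d = 1/u = 0.946485
p = (exp((r-q)*dt) - d) / (u - d) = 0.506721
Discount per step: exp(-r*dt) = 0.997753
Stock lattice S(k, i) with i counting down-moves:
  k=0: S(0,0) = 11.3300
  k=1: S(1,0) = 11.9706; S(1,1) = 10.7237
  k=2: S(2,0) = 12.6474; S(2,1) = 11.3300; S(2,2) = 10.1498
  k=3: S(3,0) = 13.3625; S(3,1) = 11.9706; S(3,2) = 10.7237; S(3,3) = 9.6066
Terminal payoffs V(N, i) = max(S_T - K, 0):
  V(3,0) = 1.902524; V(3,1) = 0.510605; V(3,2) = 0.000000; V(3,3) = 0.000000
Backward induction: V(k, i) = exp(-r*dt) * [p * V(k+1, i) + (1-p) * V(k+1, i+1)]; then take max(V_cont, immediate exercise) for American.
  V(2,0) = exp(-r*dt) * [p*1.902524 + (1-p)*0.510605] = 1.213187; exercise = 1.187431; V(2,0) = max -> 1.213187
  V(2,1) = exp(-r*dt) * [p*0.510605 + (1-p)*0.000000] = 0.258153; exercise = 0.000000; V(2,1) = max -> 0.258153
  V(2,2) = exp(-r*dt) * [p*0.000000 + (1-p)*0.000000] = 0.000000; exercise = 0.000000; V(2,2) = max -> 0.000000
  V(1,0) = exp(-r*dt) * [p*1.213187 + (1-p)*0.258153] = 0.740420; exercise = 0.510605; V(1,0) = max -> 0.740420
  V(1,1) = exp(-r*dt) * [p*0.258153 + (1-p)*0.000000] = 0.130517; exercise = 0.000000; V(1,1) = max -> 0.130517
  V(0,0) = exp(-r*dt) * [p*0.740420 + (1-p)*0.130517] = 0.438580; exercise = 0.000000; V(0,0) = max -> 0.438580

Answer: Price = V(0,0) = 0.4386


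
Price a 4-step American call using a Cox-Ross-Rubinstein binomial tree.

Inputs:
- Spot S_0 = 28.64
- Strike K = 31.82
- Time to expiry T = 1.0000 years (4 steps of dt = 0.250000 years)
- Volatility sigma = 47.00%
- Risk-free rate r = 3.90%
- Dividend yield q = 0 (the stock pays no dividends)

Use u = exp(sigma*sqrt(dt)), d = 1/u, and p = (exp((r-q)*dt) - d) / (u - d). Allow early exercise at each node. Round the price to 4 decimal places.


Answer: Price = V(0,0) = 4.6814

Derivation:
dt = T/N = 0.250000
u = exp(sigma*sqrt(dt)) = 1.264909; d = 1/u = 0.790571
p = (exp((r-q)*dt) - d) / (u - d) = 0.462174
Discount per step: exp(-r*dt) = 0.990297
Stock lattice S(k, i) with i counting down-moves:
  k=0: S(0,0) = 28.6400
  k=1: S(1,0) = 36.2270; S(1,1) = 22.6419
  k=2: S(2,0) = 45.8238; S(2,1) = 28.6400; S(2,2) = 17.9001
  k=3: S(3,0) = 57.9630; S(3,1) = 36.2270; S(3,2) = 22.6419; S(3,3) = 14.1513
  k=4: S(4,0) = 73.3179; S(4,1) = 45.8238; S(4,2) = 28.6400; S(4,3) = 17.9001; S(4,4) = 11.1876
Terminal payoffs V(N, i) = max(S_T - K, 0):
  V(4,0) = 41.497868; V(4,1) = 14.003834; V(4,2) = 0.000000; V(4,3) = 0.000000; V(4,4) = 0.000000
Backward induction: V(k, i) = exp(-r*dt) * [p * V(k+1, i) + (1-p) * V(k+1, i+1)]; then take max(V_cont, immediate exercise) for American.
  V(3,0) = exp(-r*dt) * [p*41.497868 + (1-p)*14.003834] = 26.451707; exercise = 26.142969; V(3,0) = max -> 26.451707
  V(3,1) = exp(-r*dt) * [p*14.003834 + (1-p)*0.000000] = 6.409416; exercise = 4.406987; V(3,1) = max -> 6.409416
  V(3,2) = exp(-r*dt) * [p*0.000000 + (1-p)*0.000000] = 0.000000; exercise = 0.000000; V(3,2) = max -> 0.000000
  V(3,3) = exp(-r*dt) * [p*0.000000 + (1-p)*0.000000] = 0.000000; exercise = 0.000000; V(3,3) = max -> 0.000000
  V(2,0) = exp(-r*dt) * [p*26.451707 + (1-p)*6.409416] = 15.520385; exercise = 14.003834; V(2,0) = max -> 15.520385
  V(2,1) = exp(-r*dt) * [p*6.409416 + (1-p)*0.000000] = 2.933526; exercise = 0.000000; V(2,1) = max -> 2.933526
  V(2,2) = exp(-r*dt) * [p*0.000000 + (1-p)*0.000000] = 0.000000; exercise = 0.000000; V(2,2) = max -> 0.000000
  V(1,0) = exp(-r*dt) * [p*15.520385 + (1-p)*2.933526] = 8.665944; exercise = 4.406987; V(1,0) = max -> 8.665944
  V(1,1) = exp(-r*dt) * [p*2.933526 + (1-p)*0.000000] = 1.342646; exercise = 0.000000; V(1,1) = max -> 1.342646
  V(0,0) = exp(-r*dt) * [p*8.665944 + (1-p)*1.342646] = 4.681419; exercise = 0.000000; V(0,0) = max -> 4.681419


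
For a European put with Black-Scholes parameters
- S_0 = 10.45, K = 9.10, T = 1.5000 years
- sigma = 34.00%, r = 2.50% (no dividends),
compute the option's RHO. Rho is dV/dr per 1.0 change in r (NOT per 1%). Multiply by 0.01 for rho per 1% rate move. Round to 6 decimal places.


Answer: Rho = -5.459666

Derivation:
d1 = 0.6304495857; d2 = 0.2140363294
phi(d1) = 0.3270403003; exp(-qT) = 1.0000000000; exp(-rT) = 0.9631944177
N(-d2) = 0.4152593634
Rho = -K*T*exp(-rT)*N(-d2) = -9.1000 * 1.5000 * 0.9631944177 * 0.4152593634 = -5.459666


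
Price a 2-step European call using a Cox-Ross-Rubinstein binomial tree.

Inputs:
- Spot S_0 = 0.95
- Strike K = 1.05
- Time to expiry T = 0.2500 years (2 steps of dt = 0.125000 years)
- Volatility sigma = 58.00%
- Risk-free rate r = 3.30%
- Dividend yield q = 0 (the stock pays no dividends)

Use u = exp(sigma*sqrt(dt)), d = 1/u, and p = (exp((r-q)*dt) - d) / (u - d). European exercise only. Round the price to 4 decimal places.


dt = T/N = 0.125000
u = exp(sigma*sqrt(dt)) = 1.227600; d = 1/u = 0.814598
p = (exp((r-q)*dt) - d) / (u - d) = 0.458922
Discount per step: exp(-r*dt) = 0.995883
Stock lattice S(k, i) with i counting down-moves:
  k=0: S(0,0) = 0.9500
  k=1: S(1,0) = 1.1662; S(1,1) = 0.7739
  k=2: S(2,0) = 1.4317; S(2,1) = 0.9500; S(2,2) = 0.6304
Terminal payoffs V(N, i) = max(S_T - K, 0):
  V(2,0) = 0.381651; V(2,1) = 0.000000; V(2,2) = 0.000000
Backward induction: V(k, i) = exp(-r*dt) * [p * V(k+1, i) + (1-p) * V(k+1, i+1)].
  V(1,0) = exp(-r*dt) * [p*0.381651 + (1-p)*0.000000] = 0.174427
  V(1,1) = exp(-r*dt) * [p*0.000000 + (1-p)*0.000000] = 0.000000
  V(0,0) = exp(-r*dt) * [p*0.174427 + (1-p)*0.000000] = 0.079719

Answer: Price = V(0,0) = 0.0797


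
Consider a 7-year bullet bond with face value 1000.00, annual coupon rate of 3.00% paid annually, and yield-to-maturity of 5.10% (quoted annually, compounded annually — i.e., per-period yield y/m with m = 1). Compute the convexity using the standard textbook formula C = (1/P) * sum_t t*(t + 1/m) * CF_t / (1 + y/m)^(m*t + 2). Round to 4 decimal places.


Coupon per period c = face * coupon_rate / m = 30.000000
Periods per year m = 1; per-period yield y/m = 0.051000
Number of cashflows N = 7
Cashflows (t years, CF_t, discount factor 1/(1+y/m)^(m*t), PV):
  t = 1.0000: CF_t = 30.000000, DF = 0.951475, PV = 28.544244
  t = 2.0000: CF_t = 30.000000, DF = 0.905304, PV = 27.159128
  t = 3.0000: CF_t = 30.000000, DF = 0.861374, PV = 25.841226
  t = 4.0000: CF_t = 30.000000, DF = 0.819576, PV = 24.587275
  t = 5.0000: CF_t = 30.000000, DF = 0.779806, PV = 23.394172
  t = 6.0000: CF_t = 30.000000, DF = 0.741965, PV = 22.258965
  t = 7.0000: CF_t = 1030.000000, DF = 0.705961, PV = 727.140296
Price P = sum_t PV_t = 878.925304
Convexity numerator sum_t t*(t + 1/m) * CF_t / (1+y/m)^(m*t + 2):
  t = 1.0000: term = 51.682451
  t = 2.0000: term = 147.523647
  t = 3.0000: term = 280.730061
  t = 4.0000: term = 445.179292
  t = 5.0000: term = 635.365307
  t = 6.0000: term = 846.347697
  t = 7.0000: term = 36863.859948
Convexity = (1/P) * sum = 39270.688404 / 878.925304 = 44.680348

Answer: Convexity = 44.6803


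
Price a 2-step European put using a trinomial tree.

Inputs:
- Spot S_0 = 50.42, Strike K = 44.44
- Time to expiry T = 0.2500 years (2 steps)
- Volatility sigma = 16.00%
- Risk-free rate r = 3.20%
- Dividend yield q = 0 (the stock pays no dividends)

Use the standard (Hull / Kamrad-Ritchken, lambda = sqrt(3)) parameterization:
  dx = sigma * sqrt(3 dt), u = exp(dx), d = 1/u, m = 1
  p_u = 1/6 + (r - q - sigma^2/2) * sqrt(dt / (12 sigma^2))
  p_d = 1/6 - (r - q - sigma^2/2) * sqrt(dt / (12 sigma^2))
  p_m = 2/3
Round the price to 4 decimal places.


dt = T/N = 0.125000; dx = sigma*sqrt(3*dt) = 0.097980
u = exp(dx) = 1.102940; d = 1/u = 0.906667
p_u = 0.178914, p_m = 0.666667, p_d = 0.154419
Discount per step: exp(-r*dt) = 0.996008
Stock lattice S(k, j) with j the centered position index:
  k=0: S(0,+0) = 50.4200
  k=1: S(1,-1) = 45.7142; S(1,+0) = 50.4200; S(1,+1) = 55.6102
  k=2: S(2,-2) = 41.4475; S(2,-1) = 45.7142; S(2,+0) = 50.4200; S(2,+1) = 55.6102; S(2,+2) = 61.3348
Terminal payoffs V(N, j) = max(K - S_T, 0):
  V(2,-2) = 2.992451; V(2,-1) = 0.000000; V(2,+0) = 0.000000; V(2,+1) = 0.000000; V(2,+2) = 0.000000
Backward induction: V(k, j) = exp(-r*dt) * [p_u * V(k+1, j+1) + p_m * V(k+1, j) + p_d * V(k+1, j-1)]
  V(1,-1) = exp(-r*dt) * [p_u*0.000000 + p_m*0.000000 + p_d*2.992451] = 0.460247
  V(1,+0) = exp(-r*dt) * [p_u*0.000000 + p_m*0.000000 + p_d*0.000000] = 0.000000
  V(1,+1) = exp(-r*dt) * [p_u*0.000000 + p_m*0.000000 + p_d*0.000000] = 0.000000
  V(0,+0) = exp(-r*dt) * [p_u*0.000000 + p_m*0.000000 + p_d*0.460247] = 0.070787

Answer: Price = V(0,0) = 0.0708


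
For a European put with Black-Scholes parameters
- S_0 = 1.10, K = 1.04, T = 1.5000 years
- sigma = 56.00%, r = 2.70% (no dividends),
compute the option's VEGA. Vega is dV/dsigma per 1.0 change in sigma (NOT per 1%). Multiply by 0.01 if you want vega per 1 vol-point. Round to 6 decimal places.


Answer: Vega = 0.478114

Derivation:
d1 = 0.4837588663; d2 = -0.2020982617
phi(d1) = 0.3548891281; exp(-qT) = 1.0000000000; exp(-rT) = 0.9603091645
Vega = S * exp(-qT) * phi(d1) * sqrt(T) = 1.1000 * 1.0000000000 * 0.3548891281 * 1.2247448714 = 0.478114


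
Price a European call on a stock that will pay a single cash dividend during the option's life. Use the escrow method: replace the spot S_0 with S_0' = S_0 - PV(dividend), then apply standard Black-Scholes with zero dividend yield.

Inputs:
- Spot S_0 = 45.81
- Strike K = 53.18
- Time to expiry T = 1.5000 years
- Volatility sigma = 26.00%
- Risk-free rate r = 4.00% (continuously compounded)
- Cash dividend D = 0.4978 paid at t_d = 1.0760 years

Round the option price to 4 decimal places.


PV(D) = D * exp(-r * t_d) = 0.4978 * 0.95787307 = 0.47682922
S_0' = S_0 - PV(D) = 45.8100 - 0.47682922 = 45.33317078
d1 = (ln(S_0'/K) + (r + sigma^2/2)*T) / (sigma*sqrt(T)) = -0.15370038
d2 = d1 - sigma*sqrt(T) = -0.47213404
exp(-rT) = 0.94176453
N(d1) = 0.43892299; N(d2) = 0.31841556
C = S_0' * N(d1) - K * exp(-rT) * N(d2) = 45.33317078 * 0.43892299 - 53.1800 * 0.94176453 * 0.31841556 = 3.9506

Answer: Price = 3.9506


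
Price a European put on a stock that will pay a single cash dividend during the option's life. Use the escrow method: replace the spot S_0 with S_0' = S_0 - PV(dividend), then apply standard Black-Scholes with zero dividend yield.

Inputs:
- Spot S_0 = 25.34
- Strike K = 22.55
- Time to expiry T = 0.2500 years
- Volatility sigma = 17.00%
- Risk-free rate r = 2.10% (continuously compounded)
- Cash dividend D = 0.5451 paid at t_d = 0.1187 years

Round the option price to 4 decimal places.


Answer: Price = 0.1173

Derivation:
PV(D) = D * exp(-r * t_d) = 0.5451 * 0.99751040 = 0.54374292
S_0' = S_0 - PV(D) = 25.3400 - 0.54374292 = 24.79625708
d1 = (ln(S_0'/K) + (r + sigma^2/2)*T) / (sigma*sqrt(T)) = 1.22141355
d2 = d1 - sigma*sqrt(T) = 1.13641355
exp(-rT) = 0.99476376
N(-d1) = 0.11096474; N(-d2) = 0.12789176
P = K * exp(-rT) * N(-d2) - S_0' * N(-d1) = 22.5500 * 0.99476376 * 0.12789176 - 24.79625708 * 0.11096474 = 0.1173


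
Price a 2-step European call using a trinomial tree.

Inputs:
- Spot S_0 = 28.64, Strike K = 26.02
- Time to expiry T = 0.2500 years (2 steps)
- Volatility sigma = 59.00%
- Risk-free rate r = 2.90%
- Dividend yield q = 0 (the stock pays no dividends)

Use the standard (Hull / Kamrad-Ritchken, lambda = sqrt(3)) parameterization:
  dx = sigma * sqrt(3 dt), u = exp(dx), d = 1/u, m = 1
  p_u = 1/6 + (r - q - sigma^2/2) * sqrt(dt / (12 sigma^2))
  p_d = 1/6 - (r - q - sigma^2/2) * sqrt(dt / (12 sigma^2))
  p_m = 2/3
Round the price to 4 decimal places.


dt = T/N = 0.125000; dx = sigma*sqrt(3*dt) = 0.361300
u = exp(dx) = 1.435194; d = 1/u = 0.696770
p_u = 0.141575, p_m = 0.666667, p_d = 0.191758
Discount per step: exp(-r*dt) = 0.996382
Stock lattice S(k, j) with j the centered position index:
  k=0: S(0,+0) = 28.6400
  k=1: S(1,-1) = 19.9555; S(1,+0) = 28.6400; S(1,+1) = 41.1039
  k=2: S(2,-2) = 13.9044; S(2,-1) = 19.9555; S(2,+0) = 28.6400; S(2,+1) = 41.1039; S(2,+2) = 58.9921
Terminal payoffs V(N, j) = max(S_T - K, 0):
  V(2,-2) = 0.000000; V(2,-1) = 0.000000; V(2,+0) = 2.620000; V(2,+1) = 15.083944; V(2,+2) = 32.972116
Backward induction: V(k, j) = exp(-r*dt) * [p_u * V(k+1, j+1) + p_m * V(k+1, j) + p_d * V(k+1, j-1)]
  V(1,-1) = exp(-r*dt) * [p_u*2.620000 + p_m*0.000000 + p_d*0.000000] = 0.369584
  V(1,+0) = exp(-r*dt) * [p_u*15.083944 + p_m*2.620000 + p_d*0.000000] = 3.868128
  V(1,+1) = exp(-r*dt) * [p_u*32.972116 + p_m*15.083944 + p_d*2.620000] = 15.171300
  V(0,+0) = exp(-r*dt) * [p_u*15.171300 + p_m*3.868128 + p_d*0.369584] = 4.780140

Answer: Price = V(0,0) = 4.7801


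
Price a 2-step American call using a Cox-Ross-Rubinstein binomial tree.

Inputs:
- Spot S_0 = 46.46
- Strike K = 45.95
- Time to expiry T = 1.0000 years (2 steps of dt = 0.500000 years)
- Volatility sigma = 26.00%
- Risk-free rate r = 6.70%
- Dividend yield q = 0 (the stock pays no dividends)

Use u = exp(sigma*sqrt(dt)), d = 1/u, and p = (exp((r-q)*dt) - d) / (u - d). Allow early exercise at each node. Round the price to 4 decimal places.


Answer: Price = V(0,0) = 6.1414

Derivation:
dt = T/N = 0.500000
u = exp(sigma*sqrt(dt)) = 1.201833; d = 1/u = 0.832062
p = (exp((r-q)*dt) - d) / (u - d) = 0.546298
Discount per step: exp(-r*dt) = 0.967055
Stock lattice S(k, i) with i counting down-moves:
  k=0: S(0,0) = 46.4600
  k=1: S(1,0) = 55.8372; S(1,1) = 38.6576
  k=2: S(2,0) = 67.1069; S(2,1) = 46.4600; S(2,2) = 32.1656
Terminal payoffs V(N, i) = max(S_T - K, 0):
  V(2,0) = 21.156926; V(2,1) = 0.510000; V(2,2) = 0.000000
Backward induction: V(k, i) = exp(-r*dt) * [p * V(k+1, i) + (1-p) * V(k+1, i+1)]; then take max(V_cont, immediate exercise) for American.
  V(1,0) = exp(-r*dt) * [p*21.156926 + (1-p)*0.510000] = 11.400981; exercise = 9.887154; V(1,0) = max -> 11.400981
  V(1,1) = exp(-r*dt) * [p*0.510000 + (1-p)*0.000000] = 0.269433; exercise = 0.000000; V(1,1) = max -> 0.269433
  V(0,0) = exp(-r*dt) * [p*11.400981 + (1-p)*0.269433] = 6.141360; exercise = 0.510000; V(0,0) = max -> 6.141360


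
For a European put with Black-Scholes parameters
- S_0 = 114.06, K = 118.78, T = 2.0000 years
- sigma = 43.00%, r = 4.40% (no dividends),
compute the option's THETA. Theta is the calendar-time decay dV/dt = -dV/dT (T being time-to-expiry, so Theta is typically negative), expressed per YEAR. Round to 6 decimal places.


d1 = 0.3820869304; d2 = -0.2260249015
phi(d1) = 0.3708588510; exp(-qT) = 1.0000000000; exp(-rT) = 0.9157608767
Theta = -S*exp(-qT)*phi(d1)*sigma/(2*sqrt(T)) + r*K*exp(-rT)*N(-d2) - q*S*exp(-qT)*N(-d1)
N(-d1) = 0.3511984429; N(-d2) = 0.5894089736; sqrt(T) = 1.4142135624
Term 1 = -114.0600 * 1.0000000000 * 0.3708588510 * 0.4300 / (2 * 1.4142135624) = -6.4308070287
Term 2 = 0.0440 * 118.7800 * 0.9157608767 * 0.5894089736 = 2.8209463498
Term 3 = 0 (no dividend yield, q = 0)
Theta = -6.4308070287 + (2.8209463498) + (0.0000000000) = -3.609861

Answer: Theta = -3.609861


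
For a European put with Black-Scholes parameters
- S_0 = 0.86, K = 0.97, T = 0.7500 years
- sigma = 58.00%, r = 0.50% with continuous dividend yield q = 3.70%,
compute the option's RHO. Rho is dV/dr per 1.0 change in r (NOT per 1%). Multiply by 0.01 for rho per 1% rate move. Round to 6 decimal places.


Answer: Rho = -0.510898

Derivation:
d1 = -0.0362609460; d2 = -0.5385556802
phi(d1) = 0.3986800907; exp(-qT) = 0.9726314943; exp(-rT) = 0.9962570225
N(-d2) = 0.7049032622
Rho = -K*T*exp(-rT)*N(-d2) = -0.9700 * 0.7500 * 0.9962570225 * 0.7049032622 = -0.510898


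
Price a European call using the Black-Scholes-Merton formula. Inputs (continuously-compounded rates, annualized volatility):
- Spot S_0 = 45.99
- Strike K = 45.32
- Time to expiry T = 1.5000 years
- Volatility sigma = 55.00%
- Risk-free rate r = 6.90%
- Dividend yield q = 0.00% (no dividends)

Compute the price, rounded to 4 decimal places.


Answer: Price = 14.1853

Derivation:
d1 = (ln(S/K) + (r - q + 0.5*sigma^2) * T) / (sigma * sqrt(T)) = 0.51224107
d2 = d1 - sigma * sqrt(T) = -0.16136861
exp(-rT) = 0.90167602; exp(-qT) = 1.00000000
C = S_0 * exp(-qT) * N(d1) - K * exp(-rT) * N(d2)
N(d1) = 0.69575885; N(d2) = 0.43590155
C = 45.9900 * 1.00000000 * 0.69575885 - 45.3200 * 0.90167602 * 0.43590155 = 14.1853


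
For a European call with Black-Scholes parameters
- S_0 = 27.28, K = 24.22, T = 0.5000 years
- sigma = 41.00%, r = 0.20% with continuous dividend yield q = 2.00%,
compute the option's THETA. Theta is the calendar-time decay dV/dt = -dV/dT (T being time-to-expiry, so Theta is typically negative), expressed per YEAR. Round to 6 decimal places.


Answer: Theta = -2.373218

Derivation:
d1 = 0.5242941357; d2 = 0.2343803554
phi(d1) = 0.3477120085; exp(-qT) = 0.9900498337; exp(-rT) = 0.9990004998
Theta = -S*exp(-qT)*phi(d1)*sigma/(2*sqrt(T)) - r*K*exp(-rT)*N(d2) + q*S*exp(-qT)*N(d1)
N(d1) = 0.6999630125; N(d2) = 0.5926551460; sqrt(T) = 0.7071067812
Term 1 = -27.2800 * 0.9900498337 * 0.3477120085 * 0.4100 / (2 * 0.7071067812) = -2.7226384261
Term 2 = -0.0020 * 24.2200 * 0.9990004998 * 0.5926551460 = -0.0286795214
Term 3 = 0.0200 * 27.2800 * 0.9900498337 * 0.6999630125 = 0.3780998529
Theta = -2.7226384261 + (-0.0286795214) + (0.3780998529) = -2.373218


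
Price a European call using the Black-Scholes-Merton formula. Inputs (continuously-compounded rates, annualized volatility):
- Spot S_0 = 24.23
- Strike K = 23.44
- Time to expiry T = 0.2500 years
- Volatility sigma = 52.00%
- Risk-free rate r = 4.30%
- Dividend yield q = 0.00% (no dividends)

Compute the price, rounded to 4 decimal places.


d1 = (ln(S/K) + (r - q + 0.5*sigma^2) * T) / (sigma * sqrt(T)) = 0.29883681
d2 = d1 - sigma * sqrt(T) = 0.03883681
exp(-rT) = 0.98930757; exp(-qT) = 1.00000000
C = S_0 * exp(-qT) * N(d1) - K * exp(-rT) * N(d2)
N(d1) = 0.61746772; N(d2) = 0.51548975
C = 24.2300 * 1.00000000 * 0.61746772 - 23.4400 * 0.98930757 * 0.51548975 = 3.0074

Answer: Price = 3.0074


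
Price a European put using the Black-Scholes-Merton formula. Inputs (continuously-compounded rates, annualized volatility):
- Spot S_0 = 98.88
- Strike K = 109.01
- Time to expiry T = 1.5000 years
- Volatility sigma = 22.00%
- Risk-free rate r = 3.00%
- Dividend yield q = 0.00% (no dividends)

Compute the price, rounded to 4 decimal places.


d1 = (ln(S/K) + (r - q + 0.5*sigma^2) * T) / (sigma * sqrt(T)) = -0.06024493
d2 = d1 - sigma * sqrt(T) = -0.32968880
exp(-rT) = 0.95599748; exp(-qT) = 1.00000000
P = K * exp(-rT) * N(-d2) - S_0 * exp(-qT) * N(-d1)
N(-d1) = 0.52401972; N(-d2) = 0.62918244
P = 109.0100 * 0.95599748 * 0.62918244 - 98.8800 * 1.00000000 * 0.52401972 = 13.7541

Answer: Price = 13.7541


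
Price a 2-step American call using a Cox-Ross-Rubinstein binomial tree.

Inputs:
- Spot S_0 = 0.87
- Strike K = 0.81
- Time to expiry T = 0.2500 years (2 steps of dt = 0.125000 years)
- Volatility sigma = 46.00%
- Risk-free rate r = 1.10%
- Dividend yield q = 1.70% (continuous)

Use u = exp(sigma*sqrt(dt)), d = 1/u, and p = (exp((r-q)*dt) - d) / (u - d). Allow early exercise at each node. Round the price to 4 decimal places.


dt = T/N = 0.125000
u = exp(sigma*sqrt(dt)) = 1.176607; d = 1/u = 0.849902
p = (exp((r-q)*dt) - d) / (u - d) = 0.457136
Discount per step: exp(-r*dt) = 0.998626
Stock lattice S(k, i) with i counting down-moves:
  k=0: S(0,0) = 0.8700
  k=1: S(1,0) = 1.0236; S(1,1) = 0.7394
  k=2: S(2,0) = 1.2044; S(2,1) = 0.8700; S(2,2) = 0.6284
Terminal payoffs V(N, i) = max(S_T - K, 0):
  V(2,0) = 0.394431; V(2,1) = 0.060000; V(2,2) = 0.000000
Backward induction: V(k, i) = exp(-r*dt) * [p * V(k+1, i) + (1-p) * V(k+1, i+1)]; then take max(V_cont, immediate exercise) for American.
  V(1,0) = exp(-r*dt) * [p*0.394431 + (1-p)*0.060000] = 0.212588; exercise = 0.213648; V(1,0) = max -> 0.213648
  V(1,1) = exp(-r*dt) * [p*0.060000 + (1-p)*0.000000] = 0.027390; exercise = 0.000000; V(1,1) = max -> 0.027390
  V(0,0) = exp(-r*dt) * [p*0.213648 + (1-p)*0.027390] = 0.112381; exercise = 0.060000; V(0,0) = max -> 0.112381

Answer: Price = V(0,0) = 0.1124


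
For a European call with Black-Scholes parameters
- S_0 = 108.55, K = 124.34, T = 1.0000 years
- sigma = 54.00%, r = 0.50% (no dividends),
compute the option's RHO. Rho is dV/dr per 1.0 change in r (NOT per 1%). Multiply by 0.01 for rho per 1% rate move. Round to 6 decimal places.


d1 = 0.0277613842; d2 = -0.5122386158
phi(d1) = 0.3987885787; exp(-qT) = 1.0000000000; exp(-rT) = 0.9950124792
N(d2) = 0.3042420101
Rho = K*T*exp(-rT)*N(d2) = 124.3400 * 1.0000 * 0.9950124792 * 0.3042420101 = 37.640776

Answer: Rho = 37.640776


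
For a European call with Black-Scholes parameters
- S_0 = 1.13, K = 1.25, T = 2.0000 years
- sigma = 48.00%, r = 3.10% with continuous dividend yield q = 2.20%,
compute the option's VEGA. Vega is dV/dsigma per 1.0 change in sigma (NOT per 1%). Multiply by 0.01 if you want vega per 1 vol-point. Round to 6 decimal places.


Answer: Vega = 0.595862

Derivation:
d1 = 0.2172498396; d2 = -0.4615726703
phi(d1) = 0.3896379596; exp(-qT) = 0.9569539575; exp(-rT) = 0.9398828868
Vega = S * exp(-qT) * phi(d1) * sqrt(T) = 1.1300 * 0.9569539575 * 0.3896379596 * 1.4142135624 = 0.595862


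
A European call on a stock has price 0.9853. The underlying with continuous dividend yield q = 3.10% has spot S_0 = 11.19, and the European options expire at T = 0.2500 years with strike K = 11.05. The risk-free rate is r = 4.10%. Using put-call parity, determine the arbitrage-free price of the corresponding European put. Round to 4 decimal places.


Answer: Put price = 0.8190

Derivation:
Put-call parity: C - P = S_0 * exp(-qT) - K * exp(-rT).
S_0 * exp(-qT) = 11.1900 * 0.99227995 = 11.10361268
K * exp(-rT) = 11.0500 * 0.98980235 = 10.93731599
P = C - S*exp(-qT) + K*exp(-rT)
P = 0.9853 - 11.10361268 + 10.93731599 = 0.8190


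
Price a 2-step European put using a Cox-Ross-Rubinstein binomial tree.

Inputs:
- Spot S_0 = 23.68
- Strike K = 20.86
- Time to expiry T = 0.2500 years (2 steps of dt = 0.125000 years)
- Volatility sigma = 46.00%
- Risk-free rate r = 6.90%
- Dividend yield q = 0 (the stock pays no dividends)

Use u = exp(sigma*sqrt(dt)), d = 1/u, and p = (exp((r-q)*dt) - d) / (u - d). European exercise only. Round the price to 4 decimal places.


dt = T/N = 0.125000
u = exp(sigma*sqrt(dt)) = 1.176607; d = 1/u = 0.849902
p = (exp((r-q)*dt) - d) / (u - d) = 0.485945
Discount per step: exp(-r*dt) = 0.991412
Stock lattice S(k, i) with i counting down-moves:
  k=0: S(0,0) = 23.6800
  k=1: S(1,0) = 27.8620; S(1,1) = 20.1257
  k=2: S(2,0) = 32.7827; S(2,1) = 23.6800; S(2,2) = 17.1048
Terminal payoffs V(N, i) = max(K - S_T, 0):
  V(2,0) = 0.000000; V(2,1) = 0.000000; V(2,2) = 3.755156
Backward induction: V(k, i) = exp(-r*dt) * [p * V(k+1, i) + (1-p) * V(k+1, i+1)].
  V(1,0) = exp(-r*dt) * [p*0.000000 + (1-p)*0.000000] = 0.000000
  V(1,1) = exp(-r*dt) * [p*0.000000 + (1-p)*3.755156] = 1.913779
  V(0,0) = exp(-r*dt) * [p*0.000000 + (1-p)*1.913779] = 0.975339

Answer: Price = V(0,0) = 0.9753


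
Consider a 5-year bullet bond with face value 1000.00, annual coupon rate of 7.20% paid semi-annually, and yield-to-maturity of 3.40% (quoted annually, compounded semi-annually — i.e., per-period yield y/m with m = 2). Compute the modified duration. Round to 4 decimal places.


Answer: Modified duration = 4.2779

Derivation:
Coupon per period c = face * coupon_rate / m = 36.000000
Periods per year m = 2; per-period yield y/m = 0.017000
Number of cashflows N = 10
Cashflows (t years, CF_t, discount factor 1/(1+y/m)^(m*t), PV):
  t = 0.5000: CF_t = 36.000000, DF = 0.983284, PV = 35.398230
  t = 1.0000: CF_t = 36.000000, DF = 0.966848, PV = 34.806519
  t = 1.5000: CF_t = 36.000000, DF = 0.950686, PV = 34.224699
  t = 2.0000: CF_t = 36.000000, DF = 0.934795, PV = 33.652605
  t = 2.5000: CF_t = 36.000000, DF = 0.919169, PV = 33.090074
  t = 3.0000: CF_t = 36.000000, DF = 0.903804, PV = 32.536946
  t = 3.5000: CF_t = 36.000000, DF = 0.888696, PV = 31.993064
  t = 4.0000: CF_t = 36.000000, DF = 0.873841, PV = 31.458273
  t = 4.5000: CF_t = 36.000000, DF = 0.859234, PV = 30.932422
  t = 5.0000: CF_t = 1036.000000, DF = 0.844871, PV = 875.286492
Price P = sum_t PV_t = 1173.379324
First compute Macaulay numerator sum_t t * PV_t:
  t * PV_t at t = 0.5000: 17.699115
  t * PV_t at t = 1.0000: 34.806519
  t * PV_t at t = 1.5000: 51.337049
  t * PV_t at t = 2.0000: 67.305210
  t * PV_t at t = 2.5000: 82.725185
  t * PV_t at t = 3.0000: 97.610837
  t * PV_t at t = 3.5000: 111.975723
  t * PV_t at t = 4.0000: 125.833092
  t * PV_t at t = 4.5000: 139.195898
  t * PV_t at t = 5.0000: 4376.432460
Macaulay duration D = 5104.921089 / 1173.379324 = 4.350614
Modified duration = D / (1 + y/m) = 4.350614 / (1 + 0.017000) = 4.277890


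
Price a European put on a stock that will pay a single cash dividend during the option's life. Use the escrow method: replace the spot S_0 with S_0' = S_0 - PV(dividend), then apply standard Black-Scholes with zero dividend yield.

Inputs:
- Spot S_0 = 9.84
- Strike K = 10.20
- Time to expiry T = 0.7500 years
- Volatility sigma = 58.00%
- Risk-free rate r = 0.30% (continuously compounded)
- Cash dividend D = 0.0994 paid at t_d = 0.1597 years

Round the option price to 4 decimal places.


PV(D) = D * exp(-r * t_d) = 0.0994 * 0.99952101 = 0.09935239
S_0' = S_0 - PV(D) = 9.8400 - 0.09935239 = 9.74064761
d1 = (ln(S_0'/K) + (r + sigma^2/2)*T) / (sigma*sqrt(T)) = 0.16388761
d2 = d1 - sigma*sqrt(T) = -0.33840712
exp(-rT) = 0.99775253
N(-d1) = 0.43490981; N(-d2) = 0.63247180
P = K * exp(-rT) * N(-d2) - S_0' * N(-d1) = 10.2000 * 0.99775253 * 0.63247180 - 9.74064761 * 0.43490981 = 2.2004

Answer: Price = 2.2004


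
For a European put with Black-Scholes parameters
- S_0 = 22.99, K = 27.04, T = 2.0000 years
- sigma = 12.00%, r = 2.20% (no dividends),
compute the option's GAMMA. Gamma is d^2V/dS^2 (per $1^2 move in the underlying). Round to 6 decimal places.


d1 = -0.6119886178; d2 = -0.7816942453
phi(d1) = 0.3308124874; exp(-qT) = 1.0000000000; exp(-rT) = 0.9569539575
Gamma = exp(-qT) * phi(d1) / (S * sigma * sqrt(T)) = 1.0000000000 * 0.3308124874 / (22.9900 * 0.1200 * 1.4142135624) = 0.084790

Answer: Gamma = 0.084790
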